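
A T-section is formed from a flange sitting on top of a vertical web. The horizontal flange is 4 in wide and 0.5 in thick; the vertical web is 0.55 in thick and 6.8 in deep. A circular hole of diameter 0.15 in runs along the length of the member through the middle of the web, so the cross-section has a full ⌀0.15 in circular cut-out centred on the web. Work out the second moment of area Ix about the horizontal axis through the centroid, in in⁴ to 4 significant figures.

Decompose the section into non-overlapping parts with the origin at the bottom-left of its bounding rectangle.
Flange: 4 × 0.5, A = 2 in², y = 7.05 in, Ī = 0.0416667 in⁴.
Web: 0.55 × 6.8, A = 3.74 in², y = 3.4 in, Ī = 14.4115 in⁴.
Hole (subtracted): ⌀0.15, A = 0.0176715 in², y = 3.4 in, Ī = 0.0000248505 in⁴.
Centroid: ȳ = ΣA·y / ΣA = 4.6757 in.
Transfer each piece to the horizontal axis through the centroid using Ī + A·d² with d = y − 4.6757:
  flange: d = 2.3743 in → contributes +11.3162 in⁴
  web: d = -1.2757 in → contributes +20.498 in⁴
  hole: d = -1.2757 in → contributes −0.0287838 in⁴
Total I = 31.7855 in⁴.

Ix ≈ 31.79 in⁴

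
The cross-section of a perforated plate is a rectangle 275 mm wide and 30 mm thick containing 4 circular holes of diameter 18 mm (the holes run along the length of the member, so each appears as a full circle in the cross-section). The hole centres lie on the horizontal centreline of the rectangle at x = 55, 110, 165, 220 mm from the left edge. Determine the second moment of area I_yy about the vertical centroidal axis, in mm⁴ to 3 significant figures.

Split into non-overlapping primitives; take the origin at the lower-left of the bounding box.
Plate: 275 × 30, A = 8 250 mm², x = 137.5 mm, Ī = 51 992 188 mm⁴.
Hole 1 (subtracted): ⌀18, A = 254.47 mm², x = 55 mm, Ī = 5 153 mm⁴.
Hole 2 (subtracted): ⌀18, A = 254.47 mm², x = 110 mm, Ī = 5 153 mm⁴.
Hole 3 (subtracted): ⌀18, A = 254.47 mm², x = 165 mm, Ī = 5 153 mm⁴.
Hole 4 (subtracted): ⌀18, A = 254.47 mm², x = 220 mm, Ī = 5 153 mm⁴.
By symmetry the centroid is at mid-width, x̄ = 137.5 mm.
Transfer each piece to the vertical centroidal axis using Ī + A·d² with d = x − 137.5:
  plate: d = 0 mm → contributes +51 992 188 mm⁴
  hole 1: d = -82.5 mm → contributes −1 737 133 mm⁴
  hole 2: d = -27.5 mm → contributes −197 595 mm⁴
  hole 3: d = 27.5 mm → contributes −197 595 mm⁴
  hole 4: d = 82.5 mm → contributes −1 737 133 mm⁴
Total I = 48 122 732 mm⁴.

I_yy ≈ 4.81 × 10⁷ mm⁴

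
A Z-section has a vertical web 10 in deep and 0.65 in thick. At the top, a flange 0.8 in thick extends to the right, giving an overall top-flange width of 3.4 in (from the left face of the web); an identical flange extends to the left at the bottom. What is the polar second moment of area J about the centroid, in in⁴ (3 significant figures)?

J ≈ 163 in⁴

Split into non-overlapping primitives; take the origin at the lower-left of the bounding box.
Web: 0.65 × 10, A = 6.5 in², y = 5 in, Ī = 54.167 in⁴.
Top flange (beyond web): 2.75 × 0.8, A = 2.2 in², y = 9.6 in, Ī = 0.11733 in⁴.
Bottom flange (beyond web): 2.75 × 0.8, A = 2.2 in², y = 0.4 in, Ī = 0.11733 in⁴.
Centroid: ȳ = ΣA·y / ΣA = 5 in.
Transfer each piece to the centroidal x-axis using Ī + A·d² with d = y − 5:
  web: d = 0 in → contributes +54.167 in⁴
  top flange (beyond web): d = 4.6 in → contributes +46.669 in⁴
  bottom flange (beyond web): d = -4.6 in → contributes +46.669 in⁴
Total I = 147.51 in⁴.
For the y-axis: x̄ = 3.075 in.
Repeating about the centroidal y-axis gives I_y = 15.718 in⁴.
Polar second moment: J = I_x + I_y = 163.22 in⁴.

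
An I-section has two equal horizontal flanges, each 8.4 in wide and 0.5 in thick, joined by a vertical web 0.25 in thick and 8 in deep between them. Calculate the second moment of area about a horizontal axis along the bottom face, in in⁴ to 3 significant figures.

Decompose the section into non-overlapping parts with the origin at the bottom-left of its bounding rectangle.
Bottom flange: 8.4 × 0.5, A = 4.2 in², y = 0.25 in, Ī = 0.0875 in⁴.
Web: 0.25 × 8, A = 2 in², y = 4.5 in, Ī = 10.667 in⁴.
Top flange: 8.4 × 0.5, A = 4.2 in², y = 8.75 in, Ī = 0.0875 in⁴.
Transfer each piece to the bottom edge using Ī + A·d² with d = y − 0:
  bottom flange: d = 0.25 in → contributes +0.35 in⁴
  web: d = 4.5 in → contributes +51.167 in⁴
  top flange: d = 8.75 in → contributes +321.65 in⁴
Total I = 373.17 in⁴.

I_base ≈ 373 in⁴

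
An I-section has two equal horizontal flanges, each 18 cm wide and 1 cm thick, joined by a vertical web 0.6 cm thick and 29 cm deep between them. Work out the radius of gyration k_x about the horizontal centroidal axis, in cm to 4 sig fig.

k_x ≈ 13.21 cm

Break the section into simple shapes (no overlaps), measuring from the bottom-left corner of the bounding box.
Bottom flange: 18 × 1, A = 18 cm², y = 0.5 cm, Ī = 1.5 cm⁴.
Web: 0.6 × 29, A = 17.4 cm², y = 15.5 cm, Ī = 1219.45 cm⁴.
Top flange: 18 × 1, A = 18 cm², y = 30.5 cm, Ī = 1.5 cm⁴.
By symmetry the centroid is at mid-height, ȳ = 15.5 cm.
Transfer each piece to the horizontal centroidal axis using Ī + A·d² with d = y − 15.5:
  bottom flange: d = -15 cm → contributes +4051.5 cm⁴
  web: d = 0 cm → contributes +1219.45 cm⁴
  top flange: d = 15 cm → contributes +4051.5 cm⁴
Total I = 9322.45 cm⁴.
Radius of gyration: k = √(I/A) = √(9322.45 / 53.4) = 13.2128 cm.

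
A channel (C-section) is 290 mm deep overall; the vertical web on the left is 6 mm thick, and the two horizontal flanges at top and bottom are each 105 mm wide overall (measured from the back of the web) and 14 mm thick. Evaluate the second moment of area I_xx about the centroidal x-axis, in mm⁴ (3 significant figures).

I_xx ≈ 6.50 × 10⁷ mm⁴

Split into non-overlapping primitives; take the origin at the lower-left of the bounding box.
Web: 6 × 290, A = 1 740 mm², y = 145 mm, Ī = 12 194 500 mm⁴.
Top flange (beyond web): 99 × 14, A = 1 386 mm², y = 283 mm, Ī = 22 638 mm⁴.
Bottom flange (beyond web): 99 × 14, A = 1 386 mm², y = 7 mm, Ī = 22 638 mm⁴.
By symmetry the centroid is at mid-height, ȳ = 145 mm.
Transfer each piece to the centroidal x-axis using Ī + A·d² with d = y − 145:
  web: d = 0 mm → contributes +12 194 500 mm⁴
  top flange (beyond web): d = 138 mm → contributes +26 417 622 mm⁴
  bottom flange (beyond web): d = -138 mm → contributes +26 417 622 mm⁴
Total I = 65 029 744 mm⁴.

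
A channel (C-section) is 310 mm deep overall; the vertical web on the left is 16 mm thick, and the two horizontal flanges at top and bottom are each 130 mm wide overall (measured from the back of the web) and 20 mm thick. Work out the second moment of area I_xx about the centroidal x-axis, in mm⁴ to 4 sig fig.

I_xx ≈ 1.357 × 10⁸ mm⁴

Break the section into simple shapes (no overlaps), measuring from the bottom-left corner of the bounding box.
Web: 16 × 310, A = 4 960 mm², y = 155 mm, Ī = 39 721 333 mm⁴.
Top flange (beyond web): 114 × 20, A = 2 280 mm², y = 300 mm, Ī = 76 000 mm⁴.
Bottom flange (beyond web): 114 × 20, A = 2 280 mm², y = 10 mm, Ī = 76 000 mm⁴.
By symmetry the centroid is at mid-height, ȳ = 155 mm.
Transfer each piece to the centroidal x-axis using Ī + A·d² with d = y − 155:
  web: d = 0 mm → contributes +39 721 333 mm⁴
  top flange (beyond web): d = 145 mm → contributes +48 013 000 mm⁴
  bottom flange (beyond web): d = -145 mm → contributes +48 013 000 mm⁴
Total I = 135 747 333 mm⁴.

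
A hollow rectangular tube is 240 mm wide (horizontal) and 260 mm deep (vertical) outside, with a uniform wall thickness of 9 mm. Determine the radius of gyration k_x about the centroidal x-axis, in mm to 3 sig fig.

Treat the section as a set of non-overlapping primitives; coordinates are from the bounding-box lower-left.
Outer rectangle: 240 × 260, A = 62 400 mm², y = 130 mm, Ī = 351 520 000 mm⁴.
Inner void (subtracted): 222 × 242, A = 53 724 mm², y = 130 mm, Ī = 262 191 028 mm⁴.
By symmetry the centroid is at mid-height, ȳ = 130 mm.
All pieces are centred on the centroidal x-axis, so I = ΣĪ (holes subtracted) = 89 328 972 mm⁴.
Radius of gyration: k = √(I/A) = √(89 328 972 / 8 676) = 101.47 mm.

k_x ≈ 101 mm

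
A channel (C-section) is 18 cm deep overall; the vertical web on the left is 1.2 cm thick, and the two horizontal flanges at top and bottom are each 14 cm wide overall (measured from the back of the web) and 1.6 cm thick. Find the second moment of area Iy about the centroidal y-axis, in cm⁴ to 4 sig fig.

Treat the section as a set of non-overlapping primitives; coordinates are from the bounding-box lower-left.
Web: 1.2 × 18, A = 21.6 cm², x = 0.6 cm, Ī = 2.592 cm⁴.
Top flange (beyond web): 12.8 × 1.6, A = 20.48 cm², x = 7.6 cm, Ī = 279.62 cm⁴.
Bottom flange (beyond web): 12.8 × 1.6, A = 20.48 cm², x = 7.6 cm, Ī = 279.62 cm⁴.
Centroid: x̄ = ΣA·x / ΣA = 5.18312 cm.
Transfer each piece to the centroidal y-axis using Ī + A·d² with d = x − 5.18312:
  web: d = -4.58312 cm → contributes +456.3 cm⁴
  top flange (beyond web): d = 2.41688 cm → contributes +399.25 cm⁴
  bottom flange (beyond web): d = 2.41688 cm → contributes +399.25 cm⁴
Total I = 1254.8 cm⁴.

Iy ≈ 1255 cm⁴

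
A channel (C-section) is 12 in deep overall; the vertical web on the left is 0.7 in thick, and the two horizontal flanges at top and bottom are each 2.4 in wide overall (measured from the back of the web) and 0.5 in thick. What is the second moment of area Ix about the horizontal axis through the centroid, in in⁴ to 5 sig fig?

Decompose the section into non-overlapping parts with the origin at the bottom-left of its bounding rectangle.
Web: 0.7 × 12, A = 8.4 in², y = 6 in, Ī = 100.8 in⁴.
Top flange (beyond web): 1.7 × 0.5, A = 0.85 in², y = 11.75 in, Ī = 0.01770833 in⁴.
Bottom flange (beyond web): 1.7 × 0.5, A = 0.85 in², y = 0.25 in, Ī = 0.01770833 in⁴.
By symmetry the centroid is at mid-height, ȳ = 6 in.
Transfer each piece to the horizontal axis through the centroid using Ī + A·d² with d = y − 6:
  web: d = 0 in → contributes +100.8 in⁴
  top flange (beyond web): d = 5.75 in → contributes +28.12083 in⁴
  bottom flange (beyond web): d = -5.75 in → contributes +28.12083 in⁴
Total I = 157.0417 in⁴.

Ix ≈ 157.04 in⁴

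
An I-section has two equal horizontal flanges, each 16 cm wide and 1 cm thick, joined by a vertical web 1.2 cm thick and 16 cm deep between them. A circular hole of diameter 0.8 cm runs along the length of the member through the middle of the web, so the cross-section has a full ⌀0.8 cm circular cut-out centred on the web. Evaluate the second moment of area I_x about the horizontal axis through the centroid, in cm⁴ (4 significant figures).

Break the section into simple shapes (no overlaps), measuring from the bottom-left corner of the bounding box.
Bottom flange: 16 × 1, A = 16 cm², y = 0.5 cm, Ī = 1.33333 cm⁴.
Web: 1.2 × 16, A = 19.2 cm², y = 9 cm, Ī = 409.6 cm⁴.
Top flange: 16 × 1, A = 16 cm², y = 17.5 cm, Ī = 1.33333 cm⁴.
Hole (subtracted): ⌀0.8, A = 0.502655 cm², y = 9 cm, Ī = 0.0201062 cm⁴.
By symmetry the centroid is at mid-height, ȳ = 9 cm.
Transfer each piece to the horizontal axis through the centroid using Ī + A·d² with d = y − 9:
  bottom flange: d = -8.5 cm → contributes +1157.33 cm⁴
  web: d = 0 cm → contributes +409.6 cm⁴
  top flange: d = 8.5 cm → contributes +1157.33 cm⁴
  hole: d = 0 cm → contributes −0.0201062 cm⁴
Total I = 2724.25 cm⁴.

I_x ≈ 2724 cm⁴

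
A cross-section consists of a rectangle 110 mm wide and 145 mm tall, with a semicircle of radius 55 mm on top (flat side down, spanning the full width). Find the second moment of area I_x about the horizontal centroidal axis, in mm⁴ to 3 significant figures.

Decompose the section into non-overlapping parts with the origin at the bottom-left of its bounding rectangle.
Rectangular body: 110 × 145, A = 15 950 mm², y = 72.5 mm, Ī = 27 945 729 mm⁴.
Semicircular cap: semicircle r = 55, A = 4751.7 mm², y = 168.34 mm, Ī = 1 004 345 mm⁴.
Centroid: ȳ = ΣA·y / ΣA = 94.499 mm.
Transfer each piece to the horizontal centroidal axis using Ī + A·d² with d = y − 94.499:
  rectangular body: d = -21.999 mm → contributes +35 664 697 mm⁴
  semicircular cap: d = 73.844 mm → contributes +26 914 776 mm⁴
Total I = 62 579 473 mm⁴.

I_x ≈ 6.26 × 10⁷ mm⁴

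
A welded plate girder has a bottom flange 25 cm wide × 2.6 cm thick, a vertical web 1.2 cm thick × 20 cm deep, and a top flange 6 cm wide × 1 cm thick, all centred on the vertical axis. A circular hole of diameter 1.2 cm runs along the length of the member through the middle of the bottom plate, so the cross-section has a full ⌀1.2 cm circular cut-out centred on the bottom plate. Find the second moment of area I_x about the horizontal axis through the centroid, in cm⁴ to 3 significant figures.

Split into non-overlapping primitives; take the origin at the lower-left of the bounding box.
Bottom plate: 25 × 2.6, A = 65 cm², y = 1.3 cm, Ī = 36.617 cm⁴.
Web plate: 1.2 × 20, A = 24 cm², y = 12.6 cm, Ī = 800 cm⁴.
Top plate: 6 × 1, A = 6 cm², y = 23.1 cm, Ī = 0.5 cm⁴.
Hole (subtracted): ⌀1.2, A = 1.131 cm², y = 1.3 cm, Ī = 0.10179 cm⁴.
Centroid: ȳ = ΣA·y / ΣA = 5.5826 cm.
Transfer each piece to the horizontal axis through the centroid using Ī + A·d² with d = y − 5.5826:
  bottom plate: d = -4.2826 cm → contributes +1228.7 cm⁴
  web plate: d = 7.0174 cm → contributes +1981.9 cm⁴
  top plate: d = 17.517 cm → contributes +1841.7 cm⁴
  hole: d = -4.2826 cm → contributes −20.844 cm⁴
Total I = 5031.4 cm⁴.

I_x ≈ 5030 cm⁴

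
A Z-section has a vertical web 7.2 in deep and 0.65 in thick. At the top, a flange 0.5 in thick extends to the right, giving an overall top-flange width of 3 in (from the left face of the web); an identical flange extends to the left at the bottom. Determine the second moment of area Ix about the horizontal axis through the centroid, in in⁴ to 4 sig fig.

Decompose the section into non-overlapping parts with the origin at the bottom-left of its bounding rectangle.
Web: 0.65 × 7.2, A = 4.68 in², y = 3.6 in, Ī = 20.2176 in⁴.
Top flange (beyond web): 2.35 × 0.5, A = 1.175 in², y = 6.95 in, Ī = 0.0244792 in⁴.
Bottom flange (beyond web): 2.35 × 0.5, A = 1.175 in², y = 0.25 in, Ī = 0.0244792 in⁴.
Centroid: ȳ = ΣA·y / ΣA = 3.6 in.
Transfer each piece to the horizontal axis through the centroid using Ī + A·d² with d = y − 3.6:
  web: d = 0 in → contributes +20.2176 in⁴
  top flange (beyond web): d = 3.35 in → contributes +13.2109 in⁴
  bottom flange (beyond web): d = -3.35 in → contributes +13.2109 in⁴
Total I = 46.6394 in⁴.

Ix ≈ 46.64 in⁴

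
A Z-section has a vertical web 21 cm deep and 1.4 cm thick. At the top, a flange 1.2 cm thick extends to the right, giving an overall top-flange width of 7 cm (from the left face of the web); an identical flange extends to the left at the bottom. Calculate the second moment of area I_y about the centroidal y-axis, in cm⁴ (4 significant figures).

Break the section into simple shapes (no overlaps), measuring from the bottom-left corner of the bounding box.
Web: 1.4 × 21, A = 29.4 cm², x = 6.3 cm, Ī = 4.802 cm⁴.
Top flange (beyond web): 5.6 × 1.2, A = 6.72 cm², x = 9.8 cm, Ī = 17.5616 cm⁴.
Bottom flange (beyond web): 5.6 × 1.2, A = 6.72 cm², x = 2.8 cm, Ī = 17.5616 cm⁴.
Centroid: x̄ = ΣA·x / ΣA = 6.3 cm.
Transfer each piece to the centroidal y-axis using Ī + A·d² with d = x − 6.3:
  web: d = 0 cm → contributes +4.802 cm⁴
  top flange (beyond web): d = 3.5 cm → contributes +99.8816 cm⁴
  bottom flange (beyond web): d = -3.5 cm → contributes +99.8816 cm⁴
Total I = 204.565 cm⁴.

I_y ≈ 204.6 cm⁴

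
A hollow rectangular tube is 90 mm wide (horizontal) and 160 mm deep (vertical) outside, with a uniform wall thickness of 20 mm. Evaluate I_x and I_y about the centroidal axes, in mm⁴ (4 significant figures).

Treat the section as a set of non-overlapping primitives; coordinates are from the bounding-box lower-left.
Outer rectangle: 90 × 160, A = 14 400 mm², y = 80 mm, Ī = 30 720 000 mm⁴.
Inner void (subtracted): 50 × 120, A = 6 000 mm², y = 80 mm, Ī = 7 200 000 mm⁴.
By symmetry the centroid is at mid-height, ȳ = 80 mm.
All pieces are centred on the centroidal x-axis, so I = ΣĪ (holes subtracted) = 23 520 000 mm⁴.
Repeating about the centroidal y-axis gives I_y = 8 470 000 mm⁴.

I_x ≈ 2.352 × 10⁷ mm⁴, I_y ≈ 8.470 × 10⁶ mm⁴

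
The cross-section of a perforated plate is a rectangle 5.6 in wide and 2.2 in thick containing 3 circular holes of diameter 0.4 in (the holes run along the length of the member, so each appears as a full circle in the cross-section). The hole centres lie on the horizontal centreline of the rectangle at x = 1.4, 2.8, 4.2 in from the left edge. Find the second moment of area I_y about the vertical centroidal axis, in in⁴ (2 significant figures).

I_y ≈ 32 in⁴

Split into non-overlapping primitives; take the origin at the lower-left of the bounding box.
Plate: 5.6 × 2.2, A = 12.32 in², x = 2.8 in, Ī = 32.2 in⁴.
Hole 1 (subtracted): ⌀0.4, A = 0.1257 in², x = 1.4 in, Ī = 0.001257 in⁴.
Hole 2 (subtracted): ⌀0.4, A = 0.1257 in², x = 2.8 in, Ī = 0.001257 in⁴.
Hole 3 (subtracted): ⌀0.4, A = 0.1257 in², x = 4.2 in, Ī = 0.001257 in⁴.
By symmetry the centroid is at mid-width, x̄ = 2.8 in.
Transfer each piece to the vertical centroidal axis using Ī + A·d² with d = x − 2.8:
  plate: d = 0 in → contributes +32.2 in⁴
  hole 1: d = -1.4 in → contributes −0.2476 in⁴
  hole 2: d = 0 in → contributes −0.001257 in⁴
  hole 3: d = 1.4 in → contributes −0.2476 in⁴
Total I = 31.7 in⁴.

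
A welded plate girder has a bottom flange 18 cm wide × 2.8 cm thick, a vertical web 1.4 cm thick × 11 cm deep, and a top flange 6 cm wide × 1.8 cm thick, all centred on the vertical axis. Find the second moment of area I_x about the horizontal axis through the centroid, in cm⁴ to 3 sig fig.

I_x ≈ 2020 cm⁴

Split into non-overlapping primitives; take the origin at the lower-left of the bounding box.
Bottom plate: 18 × 2.8, A = 50.4 cm², y = 1.4 cm, Ī = 32.928 cm⁴.
Web plate: 1.4 × 11, A = 15.4 cm², y = 8.3 cm, Ī = 155.28 cm⁴.
Top plate: 6 × 1.8, A = 10.8 cm², y = 14.7 cm, Ī = 2.916 cm⁴.
Centroid: ȳ = ΣA·y / ΣA = 4.6624 cm.
Transfer each piece to the horizontal axis through the centroid using Ī + A·d² with d = y − 4.6624:
  bottom plate: d = -3.2624 cm → contributes +569.35 cm⁴
  web plate: d = 3.6376 cm → contributes +359.06 cm⁴
  top plate: d = 10.038 cm → contributes +1091.1 cm⁴
Total I = 2019.5 cm⁴.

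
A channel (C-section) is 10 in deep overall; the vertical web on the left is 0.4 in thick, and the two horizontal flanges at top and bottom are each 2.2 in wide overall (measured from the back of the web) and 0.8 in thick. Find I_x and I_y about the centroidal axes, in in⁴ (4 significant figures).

Treat the section as a set of non-overlapping primitives; coordinates are from the bounding-box lower-left.
Web: 0.4 × 10, A = 4 in², y = 5 in, Ī = 33.3333 in⁴.
Top flange (beyond web): 1.8 × 0.8, A = 1.44 in², y = 9.6 in, Ī = 0.0768 in⁴.
Bottom flange (beyond web): 1.8 × 0.8, A = 1.44 in², y = 0.4 in, Ī = 0.0768 in⁴.
By symmetry the centroid is at mid-height, ȳ = 5 in.
Transfer each piece to the centroidal x-axis using Ī + A·d² with d = y − 5:
  web: d = 0 in → contributes +33.3333 in⁴
  top flange (beyond web): d = 4.6 in → contributes +30.5472 in⁴
  bottom flange (beyond web): d = -4.6 in → contributes +30.5472 in⁴
Total I = 94.4277 in⁴.
For the y-axis: x̄ = 0.660465 in.
Repeating about the centroidal y-axis gives I_y = 2.85698 in⁴.

I_x ≈ 94.43 in⁴, I_y ≈ 2.857 in⁴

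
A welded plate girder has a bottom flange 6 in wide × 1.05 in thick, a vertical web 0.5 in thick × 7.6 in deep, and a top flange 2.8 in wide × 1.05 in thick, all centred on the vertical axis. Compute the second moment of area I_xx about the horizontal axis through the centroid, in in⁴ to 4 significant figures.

I_xx ≈ 175.8 in⁴

Split into non-overlapping primitives; take the origin at the lower-left of the bounding box.
Bottom plate: 6 × 1.05, A = 6.3 in², y = 0.525 in, Ī = 0.578813 in⁴.
Web plate: 0.5 × 7.6, A = 3.8 in², y = 4.85 in, Ī = 18.2907 in⁴.
Top plate: 2.8 × 1.05, A = 2.94 in², y = 9.175 in, Ī = 0.270113 in⁴.
Centroid: ȳ = ΣA·y / ΣA = 3.73558 in.
Transfer each piece to the horizontal axis through the centroid using Ī + A·d² with d = y − 3.73558:
  bottom plate: d = -3.21058 in → contributes +65.5182 in⁴
  web plate: d = 1.11442 in → contributes +23.01 in⁴
  top plate: d = 5.43942 in → contributes +87.2567 in⁴
Total I = 175.785 in⁴.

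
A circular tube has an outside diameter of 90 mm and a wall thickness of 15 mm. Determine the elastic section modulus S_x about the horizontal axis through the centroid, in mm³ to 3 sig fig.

Split into non-overlapping primitives; take the origin at the lower-left of the bounding box.
Outer circle: ⌀90, A = 6361.7 mm², y = 45 mm, Ī = 3 220 623 mm⁴.
Bore (subtracted): ⌀60, A = 2827.4 mm², y = 45 mm, Ī = 636 173 mm⁴.
By symmetry the centroid is at mid-height, ȳ = 45 mm.
All pieces are centred on the horizontal axis through the centroid, so I = ΣĪ (holes subtracted) = 2 584 451 mm⁴.
Extreme fibre distance c = 45 mm; S = I/c = 57 432 mm³.

S_x ≈ 5.74 × 10⁴ mm³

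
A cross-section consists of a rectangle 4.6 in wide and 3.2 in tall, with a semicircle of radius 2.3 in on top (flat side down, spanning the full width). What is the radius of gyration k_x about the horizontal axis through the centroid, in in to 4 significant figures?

Decompose the section into non-overlapping parts with the origin at the bottom-left of its bounding rectangle.
Rectangular body: 4.6 × 3.2, A = 14.72 in², y = 1.6 in, Ī = 12.5611 in⁴.
Semicircular cap: semicircle r = 2.3, A = 8.30951 in², y = 4.17615 in, Ī = 3.07145 in⁴.
Centroid: ȳ = ΣA·y / ΣA = 2.52953 in.
Transfer each piece to the horizontal axis through the centroid using Ī + A·d² with d = y − 2.52953:
  rectangular body: d = -0.929527 in → contributes +25.2794 in⁴
  semicircular cap: d = 1.64662 in → contributes +25.6016 in⁴
Total I = 50.881 in⁴.
Radius of gyration: k = √(I/A) = √(50.881 / 23.0295) = 1.4864 in.

k_x ≈ 1.486 in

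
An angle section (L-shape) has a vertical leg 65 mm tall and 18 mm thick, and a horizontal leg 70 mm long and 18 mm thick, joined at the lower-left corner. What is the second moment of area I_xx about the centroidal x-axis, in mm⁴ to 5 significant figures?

Decompose the section into non-overlapping parts with the origin at the bottom-left of its bounding rectangle.
Vertical leg: 18 × 65, A = 1 170 mm², y = 32.5 mm, Ī = 411937.5 mm⁴.
Horizontal leg (remainder): 52 × 18, A = 936 mm², y = 9 mm, Ī = 25 272 mm⁴.
Centroid: ȳ = ΣA·y / ΣA = 22.05556 mm.
Transfer each piece to the centroidal x-axis using Ī + A·d² with d = y − 22.05556:
  vertical leg: d = 10.44444 mm → contributes +539568.6 mm⁴
  horizontal leg (remainder): d = -13.05556 mm → contributes +184810.9 mm⁴
Total I = 724379.5 mm⁴.

I_xx ≈ 7.2438 × 10⁵ mm⁴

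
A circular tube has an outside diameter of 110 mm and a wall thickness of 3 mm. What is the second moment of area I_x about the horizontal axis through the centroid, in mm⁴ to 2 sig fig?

I_x ≈ 1.4 × 10⁶ mm⁴

Split into non-overlapping primitives; take the origin at the lower-left of the bounding box.
Outer circle: ⌀110, A = 9 503 mm², y = 55 mm, Ī = 7 186 884 mm⁴.
Bore (subtracted): ⌀104, A = 8 495 mm², y = 55 mm, Ī = 5 742 530 mm⁴.
By symmetry the centroid is at mid-height, ȳ = 55 mm.
All pieces are centred on the horizontal axis through the centroid, so I = ΣĪ (holes subtracted) = 1 444 354 mm⁴.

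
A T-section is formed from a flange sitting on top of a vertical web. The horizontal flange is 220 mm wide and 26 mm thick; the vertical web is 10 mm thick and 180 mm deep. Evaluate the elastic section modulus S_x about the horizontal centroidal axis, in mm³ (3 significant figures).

Decompose the section into non-overlapping parts with the origin at the bottom-left of its bounding rectangle.
Flange: 220 × 26, A = 5 720 mm², y = 193 mm, Ī = 322 227 mm⁴.
Web: 10 × 180, A = 1 800 mm², y = 90 mm, Ī = 4 860 000 mm⁴.
Centroid: ȳ = ΣA·y / ΣA = 168.35 mm.
Transfer each piece to the horizontal centroidal axis using Ī + A·d² with d = y − 168.35:
  flange: d = 24.654 mm → contributes +3 799 027 mm⁴
  web: d = -78.346 mm → contributes +15 908 500 mm⁴
Total I = 19 707 528 mm⁴.
Extreme fibre distance c = 168.35 mm; S = I/c = 117 066 mm³.

S_x ≈ 1.17 × 10⁵ mm³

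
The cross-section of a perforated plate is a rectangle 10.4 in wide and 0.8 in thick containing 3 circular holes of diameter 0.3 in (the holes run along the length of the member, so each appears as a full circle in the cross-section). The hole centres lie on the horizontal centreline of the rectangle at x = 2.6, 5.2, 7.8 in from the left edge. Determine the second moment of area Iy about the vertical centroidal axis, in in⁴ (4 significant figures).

Iy ≈ 74.03 in⁴

Decompose the section into non-overlapping parts with the origin at the bottom-left of its bounding rectangle.
Plate: 10.4 × 0.8, A = 8.32 in², x = 5.2 in, Ī = 74.9909 in⁴.
Hole 1 (subtracted): ⌀0.3, A = 0.0706858 in², x = 2.6 in, Ī = 0.000397608 in⁴.
Hole 2 (subtracted): ⌀0.3, A = 0.0706858 in², x = 5.2 in, Ī = 0.000397608 in⁴.
Hole 3 (subtracted): ⌀0.3, A = 0.0706858 in², x = 7.8 in, Ī = 0.000397608 in⁴.
By symmetry the centroid is at mid-width, x̄ = 5.2 in.
Transfer each piece to the vertical centroidal axis using Ī + A·d² with d = x − 5.2:
  plate: d = 0 in → contributes +74.9909 in⁴
  hole 1: d = -2.6 in → contributes −0.478234 in⁴
  hole 2: d = 0 in → contributes −0.000397608 in⁴
  hole 3: d = 2.6 in → contributes −0.478234 in⁴
Total I = 74.0341 in⁴.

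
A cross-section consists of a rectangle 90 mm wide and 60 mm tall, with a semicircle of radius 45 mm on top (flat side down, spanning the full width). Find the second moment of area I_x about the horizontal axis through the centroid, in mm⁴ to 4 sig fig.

Split into non-overlapping primitives; take the origin at the lower-left of the bounding box.
Rectangular body: 90 × 60, A = 5 400 mm², y = 30 mm, Ī = 1 620 000 mm⁴.
Semicircular cap: semicircle r = 45, A = 3180.86 mm², y = 79.0986 mm, Ī = 450 072 mm⁴.
Centroid: ȳ = ΣA·y / ΣA = 48.2005 mm.
Transfer each piece to the horizontal axis through the centroid using Ī + A·d² with d = y − 48.2005:
  rectangular body: d = -18.2005 mm → contributes +3 408 792 mm⁴
  semicircular cap: d = 30.8981 mm → contributes +3 486 819 mm⁴
Total I = 6 895 611 mm⁴.

I_x ≈ 6.896 × 10⁶ mm⁴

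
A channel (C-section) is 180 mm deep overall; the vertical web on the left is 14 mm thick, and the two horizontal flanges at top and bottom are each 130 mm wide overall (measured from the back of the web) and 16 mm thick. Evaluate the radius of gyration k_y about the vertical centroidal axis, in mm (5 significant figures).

Decompose the section into non-overlapping parts with the origin at the bottom-left of its bounding rectangle.
Web: 14 × 180, A = 2 520 mm², x = 7 mm, Ī = 41 160 mm⁴.
Top flange (beyond web): 116 × 16, A = 1 856 mm², x = 72 mm, Ī = 2 081 195 mm⁴.
Bottom flange (beyond web): 116 × 16, A = 1 856 mm², x = 72 mm, Ī = 2 081 195 mm⁴.
Centroid: x̄ = ΣA·x / ΣA = 45.7163 mm.
Transfer each piece to the vertical centroidal axis using Ī + A·d² with d = x − 45.7163:
  web: d = -38.7163 mm → contributes +3 818 519 mm⁴
  top flange (beyond web): d = 26.2837 mm → contributes +3 363 380 mm⁴
  bottom flange (beyond web): d = 26.2837 mm → contributes +3 363 380 mm⁴
Total I = 10 545 280 mm⁴.
Radius of gyration: k = √(I/A) = √(10 545 280 / 6 232) = 41.13536 mm.

k_y ≈ 41.135 mm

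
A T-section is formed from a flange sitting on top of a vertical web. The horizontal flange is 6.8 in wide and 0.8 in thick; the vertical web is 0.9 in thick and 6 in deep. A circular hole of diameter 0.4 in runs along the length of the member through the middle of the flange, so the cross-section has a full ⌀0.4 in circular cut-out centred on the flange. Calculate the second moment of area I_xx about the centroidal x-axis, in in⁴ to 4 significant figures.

Treat the section as a set of non-overlapping primitives; coordinates are from the bounding-box lower-left.
Flange: 6.8 × 0.8, A = 5.44 in², y = 6.4 in, Ī = 0.290133 in⁴.
Web: 0.9 × 6, A = 5.4 in², y = 3 in, Ī = 16.2 in⁴.
Hole (subtracted): ⌀0.4, A = 0.125664 in², y = 6.4 in, Ī = 0.00125664 in⁴.
Centroid: ȳ = ΣA·y / ΣA = 4.68641 in.
Transfer each piece to the centroidal x-axis using Ī + A·d² with d = y − 4.68641:
  flange: d = 1.71359 in → contributes +16.2641 in⁴
  web: d = -1.68641 in → contributes +31.5575 in⁴
  hole: d = 1.71359 in → contributes −0.370255 in⁴
Total I = 47.4513 in⁴.

I_xx ≈ 47.45 in⁴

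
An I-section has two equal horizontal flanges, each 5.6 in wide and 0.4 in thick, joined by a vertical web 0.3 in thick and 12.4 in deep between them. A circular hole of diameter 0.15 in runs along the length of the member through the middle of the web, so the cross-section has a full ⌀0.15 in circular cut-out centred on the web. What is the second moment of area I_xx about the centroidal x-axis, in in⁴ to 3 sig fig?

I_xx ≈ 231 in⁴

Split into non-overlapping primitives; take the origin at the lower-left of the bounding box.
Bottom flange: 5.6 × 0.4, A = 2.24 in², y = 0.2 in, Ī = 0.029867 in⁴.
Web: 0.3 × 12.4, A = 3.72 in², y = 6.6 in, Ī = 47.666 in⁴.
Top flange: 5.6 × 0.4, A = 2.24 in², y = 13 in, Ī = 0.029867 in⁴.
Hole (subtracted): ⌀0.15, A = 0.017671 in², y = 6.6 in, Ī = 0.00002485 in⁴.
By symmetry the centroid is at mid-height, ȳ = 6.6 in.
Transfer each piece to the centroidal x-axis using Ī + A·d² with d = y − 6.6:
  bottom flange: d = -6.4 in → contributes +91.78 in⁴
  web: d = 0 in → contributes +47.666 in⁴
  top flange: d = 6.4 in → contributes +91.78 in⁴
  hole: d = 0 in → contributes −0.00002485 in⁴
Total I = 231.23 in⁴.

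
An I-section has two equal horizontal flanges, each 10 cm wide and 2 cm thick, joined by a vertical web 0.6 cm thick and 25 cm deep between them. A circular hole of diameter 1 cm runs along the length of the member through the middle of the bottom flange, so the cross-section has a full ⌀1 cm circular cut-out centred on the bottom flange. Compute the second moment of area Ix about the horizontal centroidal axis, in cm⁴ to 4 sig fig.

Break the section into simple shapes (no overlaps), measuring from the bottom-left corner of the bounding box.
Bottom flange: 10 × 2, A = 20 cm², y = 1 cm, Ī = 6.66667 cm⁴.
Web: 0.6 × 25, A = 15 cm², y = 14.5 cm, Ī = 781.25 cm⁴.
Top flange: 10 × 2, A = 20 cm², y = 28 cm, Ī = 6.66667 cm⁴.
Hole (subtracted): ⌀1, A = 0.785398 cm², y = 1 cm, Ī = 0.0490874 cm⁴.
Centroid: ȳ = ΣA·y / ΣA = 14.6956 cm.
Transfer each piece to the horizontal centroidal axis using Ī + A·d² with d = y − 14.6956:
  bottom flange: d = -13.6956 cm → contributes +3758.04 cm⁴
  web: d = -0.195572 cm → contributes +781.824 cm⁴
  top flange: d = 13.3044 cm → contributes +3546.82 cm⁴
  hole: d = -13.6956 cm → contributes −147.365 cm⁴
Total I = 7939.32 cm⁴.

Ix ≈ 7939 cm⁴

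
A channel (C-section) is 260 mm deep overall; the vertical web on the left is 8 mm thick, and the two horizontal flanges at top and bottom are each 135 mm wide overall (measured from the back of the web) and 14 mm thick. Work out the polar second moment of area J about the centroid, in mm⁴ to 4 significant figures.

Treat the section as a set of non-overlapping primitives; coordinates are from the bounding-box lower-left.
Web: 8 × 260, A = 2 080 mm², y = 130 mm, Ī = 11 717 333 mm⁴.
Top flange (beyond web): 127 × 14, A = 1 778 mm², y = 253 mm, Ī = 29040.7 mm⁴.
Bottom flange (beyond web): 127 × 14, A = 1 778 mm², y = 7 mm, Ī = 29040.7 mm⁴.
By symmetry the centroid is at mid-height, ȳ = 130 mm.
Transfer each piece to the centroidal x-axis using Ī + A·d² with d = y − 130:
  web: d = 0 mm → contributes +11 717 333 mm⁴
  top flange (beyond web): d = 123 mm → contributes +26 928 403 mm⁴
  bottom flange (beyond web): d = -123 mm → contributes +26 928 403 mm⁴
Total I = 65 574 139 mm⁴.
For the y-axis: x̄ = 46.5887 mm.
Repeating about the centroidal y-axis gives I_y = 10 770 109 mm⁴.
Polar second moment: J = I_x + I_y = 76 344 248 mm⁴.

J ≈ 7.634 × 10⁷ mm⁴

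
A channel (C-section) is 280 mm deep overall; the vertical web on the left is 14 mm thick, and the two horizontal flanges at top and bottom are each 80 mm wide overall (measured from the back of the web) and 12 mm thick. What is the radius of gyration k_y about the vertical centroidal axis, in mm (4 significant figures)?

Decompose the section into non-overlapping parts with the origin at the bottom-left of its bounding rectangle.
Web: 14 × 280, A = 3 920 mm², x = 7 mm, Ī = 64026.7 mm⁴.
Top flange (beyond web): 66 × 12, A = 792 mm², x = 47 mm, Ī = 287 496 mm⁴.
Bottom flange (beyond web): 66 × 12, A = 792 mm², x = 47 mm, Ī = 287 496 mm⁴.
Centroid: x̄ = ΣA·x / ΣA = 18.5116 mm.
Transfer each piece to the vertical centroidal axis using Ī + A·d² with d = x − 18.5116:
  web: d = -11.5116 mm → contributes +583 496 mm⁴
  top flange (beyond web): d = 28.4884 mm → contributes +930 273 mm⁴
  bottom flange (beyond web): d = 28.4884 mm → contributes +930 273 mm⁴
Total I = 2 444 042 mm⁴.
Radius of gyration: k = √(I/A) = √(2 444 042 / 5 504) = 21.0725 mm.

k_y ≈ 21.07 mm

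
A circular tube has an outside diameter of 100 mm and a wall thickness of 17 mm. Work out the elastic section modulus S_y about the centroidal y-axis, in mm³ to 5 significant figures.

S_y ≈ 7.9546 × 10⁴ mm³

Break the section into simple shapes (no overlaps), measuring from the bottom-left corner of the bounding box.
Outer circle: ⌀100, A = 7853.982 mm², x = 50 mm, Ī = 4 908 739 mm⁴.
Bore (subtracted): ⌀66, A = 3421.194 mm², x = 50 mm, Ī = 931420.2 mm⁴.
By symmetry the centroid is at mid-width, x̄ = 50 mm.
All pieces are centred on the centroidal y-axis, so I = ΣĪ (holes subtracted) = 3 977 318 mm⁴.
Extreme fibre distance c = 50 mm; S = I/c = 79546.37 mm³.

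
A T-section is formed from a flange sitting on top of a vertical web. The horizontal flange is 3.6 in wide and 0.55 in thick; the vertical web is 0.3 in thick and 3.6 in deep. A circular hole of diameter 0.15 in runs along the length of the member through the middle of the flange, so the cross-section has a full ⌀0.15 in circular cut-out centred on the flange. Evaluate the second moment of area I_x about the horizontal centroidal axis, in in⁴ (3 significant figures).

Treat the section as a set of non-overlapping primitives; coordinates are from the bounding-box lower-left.
Flange: 3.6 × 0.55, A = 1.98 in², y = 3.875 in, Ī = 0.049913 in⁴.
Web: 0.3 × 3.6, A = 1.08 in², y = 1.8 in, Ī = 1.1664 in⁴.
Hole (subtracted): ⌀0.15, A = 0.017671 in², y = 3.875 in, Ī = 0.00002485 in⁴.
Centroid: ȳ = ΣA·y / ΣA = 3.1384 in.
Transfer each piece to the horizontal centroidal axis using Ī + A·d² with d = y − 3.1384:
  flange: d = 0.73661 in → contributes +1.1242 in⁴
  web: d = -1.3384 in → contributes +3.101 in⁴
  hole: d = 0.73661 in → contributes −0.0096132 in⁴
Total I = 4.2156 in⁴.

I_x ≈ 4.22 in⁴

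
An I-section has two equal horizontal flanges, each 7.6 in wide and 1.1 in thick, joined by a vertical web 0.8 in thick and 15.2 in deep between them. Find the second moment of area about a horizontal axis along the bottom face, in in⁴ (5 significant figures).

Treat the section as a set of non-overlapping primitives; coordinates are from the bounding-box lower-left.
Bottom flange: 7.6 × 1.1, A = 8.36 in², y = 0.55 in, Ī = 0.8429667 in⁴.
Web: 0.8 × 15.2, A = 12.16 in², y = 8.7 in, Ī = 234.1205 in⁴.
Top flange: 7.6 × 1.1, A = 8.36 in², y = 16.85 in, Ī = 0.8429667 in⁴.
Transfer each piece to the base of the section using Ī + A·d² with d = y − 0:
  bottom flange: d = 0.55 in → contributes +3.371867 in⁴
  web: d = 8.7 in → contributes +1154.511 in⁴
  top flange: d = 16.85 in → contributes +2374.435 in⁴
Total I = 3532.318 in⁴.

I_base ≈ 3532.3 in⁴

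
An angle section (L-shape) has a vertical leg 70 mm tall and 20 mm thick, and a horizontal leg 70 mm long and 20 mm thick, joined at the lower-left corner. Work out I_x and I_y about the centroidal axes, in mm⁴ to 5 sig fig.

I_x ≈ 9.6958 × 10⁵ mm⁴, I_y ≈ 9.6958 × 10⁵ mm⁴

Break the section into simple shapes (no overlaps), measuring from the bottom-left corner of the bounding box.
Vertical leg: 20 × 70, A = 1 400 mm², y = 35 mm, Ī = 571666.7 mm⁴.
Horizontal leg (remainder): 50 × 20, A = 1 000 mm², y = 10 mm, Ī = 33333.33 mm⁴.
Centroid: ȳ = ΣA·y / ΣA = 24.58333 mm.
Transfer each piece to the centroidal x-axis using Ī + A·d² with d = y − 24.58333:
  vertical leg: d = 10.41667 mm → contributes +723576.4 mm⁴
  horizontal leg (remainder): d = -14.58333 mm → contributes +246006.9 mm⁴
Total I = 969583.3 mm⁴.
For the y-axis: x̄ = 24.58333 mm.
Repeating about the centroidal y-axis gives I_y = 969583.3 mm⁴.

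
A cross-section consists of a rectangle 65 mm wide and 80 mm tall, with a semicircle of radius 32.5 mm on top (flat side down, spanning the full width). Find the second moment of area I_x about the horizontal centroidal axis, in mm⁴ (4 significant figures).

Treat the section as a set of non-overlapping primitives; coordinates are from the bounding-box lower-left.
Rectangular body: 65 × 80, A = 5 200 mm², y = 40 mm, Ī = 2 773 333 mm⁴.
Semicircular cap: semicircle r = 32.5, A = 1659.15 mm², y = 93.7934 mm, Ī = 122 452 mm⁴.
Centroid: ȳ = ΣA·y / ΣA = 53.012 mm.
Transfer each piece to the horizontal centroidal axis using Ī + A·d² with d = y − 53.012:
  rectangular body: d = -13.012 mm → contributes +3 653 762 mm⁴
  semicircular cap: d = 40.7814 mm → contributes +2 881 827 mm⁴
Total I = 6 535 588 mm⁴.

I_x ≈ 6.536 × 10⁶ mm⁴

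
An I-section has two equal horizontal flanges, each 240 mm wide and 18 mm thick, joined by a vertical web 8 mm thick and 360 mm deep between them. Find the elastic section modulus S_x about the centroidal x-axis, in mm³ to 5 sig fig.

S_x ≈ 1.7170 × 10⁶ mm³

Decompose the section into non-overlapping parts with the origin at the bottom-left of its bounding rectangle.
Bottom flange: 240 × 18, A = 4 320 mm², y = 9 mm, Ī = 116 640 mm⁴.
Web: 8 × 360, A = 2 880 mm², y = 198 mm, Ī = 31 104 000 mm⁴.
Top flange: 240 × 18, A = 4 320 mm², y = 387 mm, Ī = 116 640 mm⁴.
By symmetry the centroid is at mid-height, ȳ = 198 mm.
Transfer each piece to the centroidal x-axis using Ī + A·d² with d = y − 198:
  bottom flange: d = -189 mm → contributes +154 431 360 mm⁴
  web: d = 0 mm → contributes +31 104 000 mm⁴
  top flange: d = 189 mm → contributes +154 431 360 mm⁴
Total I = 339 966 720 mm⁴.
Extreme fibre distance c = 198 mm; S = I/c = 1 717 004 mm³.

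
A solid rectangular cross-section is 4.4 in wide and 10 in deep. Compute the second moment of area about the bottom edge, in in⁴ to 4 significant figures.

The section: 4.4 × 10, A = 44 in², y = 5 in, Ī = 366.667 in⁴.
Transfer it to the base of the section using Ī + A·d² with d = y − 0:
  the section: d = 5 in → contributes +1466.67 in⁴
Total I = 1466.67 in⁴.

I_base ≈ 1467 in⁴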